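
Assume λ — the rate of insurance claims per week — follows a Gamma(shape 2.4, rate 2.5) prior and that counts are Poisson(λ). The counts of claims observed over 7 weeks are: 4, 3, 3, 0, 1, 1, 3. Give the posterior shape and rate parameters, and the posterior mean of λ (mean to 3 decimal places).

Posterior: Gamma(shape=17.4, rate=9.5); mean ≈ 1.832

The Poisson likelihood adds the total count to the shape and the number of exposure periods to the rate. Here ∑xᵢ = 15 and n = 7, so shape 2.4→17.4 and rate 2.5→9.5.
E[λ | data] = 17.4/9.5 = 1.832.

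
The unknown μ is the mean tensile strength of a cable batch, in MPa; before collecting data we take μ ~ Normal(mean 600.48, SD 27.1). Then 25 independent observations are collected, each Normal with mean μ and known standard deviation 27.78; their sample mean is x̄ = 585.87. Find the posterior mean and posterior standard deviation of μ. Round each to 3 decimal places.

Posterior mean ≈ 586.459; posterior SD ≈ 5.443

With known σ, the Normal prior is conjugate. Weight on the data is w = (n/σ²)/(n/σ² + 1/τ₀²) = 0.0323948/(0.0323948+0.00136164) = 0.95966.
Posterior mean = w·x̄ + (1−w)·μ₀ = 0.95966·585.87 + 0.040337·600.48 = 586.459. Posterior variance = 1/(0.0323948+0.00136164) = 29.6240, so SD = 5.443.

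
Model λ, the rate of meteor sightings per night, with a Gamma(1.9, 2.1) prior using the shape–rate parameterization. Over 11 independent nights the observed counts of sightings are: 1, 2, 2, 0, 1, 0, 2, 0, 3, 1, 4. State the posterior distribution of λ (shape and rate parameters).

The Poisson likelihood adds the total count to the shape and the number of exposure periods to the rate. Here ∑xᵢ = 16 and n = 11, so shape 1.9→17.9 and rate 2.1→13.1.

Posterior: Gamma(shape=17.9, rate=13.1)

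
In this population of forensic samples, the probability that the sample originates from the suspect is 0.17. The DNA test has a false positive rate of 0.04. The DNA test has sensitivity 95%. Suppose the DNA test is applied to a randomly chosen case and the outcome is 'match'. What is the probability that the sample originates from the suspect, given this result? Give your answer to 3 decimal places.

Write H for 'the sample originates from the suspect'. Prior odds H:¬H = 0.17/0.83 = 0.20482. For the 'match' outcome, the likelihood ratio is 0.95/0.04 = 23.750.
Posterior odds = 0.20482 × 23.750 = 4.8645, so P(H|E) = 4.8645/(1+4.8645) = 0.829.

P(H | E) ≈ 0.829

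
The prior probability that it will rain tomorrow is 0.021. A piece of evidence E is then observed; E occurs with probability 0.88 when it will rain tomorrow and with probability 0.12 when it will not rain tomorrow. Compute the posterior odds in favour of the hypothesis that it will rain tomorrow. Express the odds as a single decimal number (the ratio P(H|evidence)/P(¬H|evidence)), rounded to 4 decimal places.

Posterior odds ≈ 0.1573

Prior odds = 0.021/(1−0.021) = 0.021450.
Likelihood ratio for E = 0.88/0.12 = 7.3333.
Posterior odds = prior odds × LR = 0.15730.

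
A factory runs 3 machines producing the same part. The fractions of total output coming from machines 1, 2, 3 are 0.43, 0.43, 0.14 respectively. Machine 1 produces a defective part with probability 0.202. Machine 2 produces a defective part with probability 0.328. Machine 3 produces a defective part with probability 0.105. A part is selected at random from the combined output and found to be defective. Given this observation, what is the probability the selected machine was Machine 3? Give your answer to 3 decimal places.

Posterior probability ≈ 0.061

P(defective|M1) = 0.202; P(defective|M2) = 0.328; P(defective|M3) = 0.105.
Prior × likelihood for each source: 0.43·0.202=0.08686, 0.43·0.328=0.1410, 0.14·0.105=0.01470. Summing gives P(defective) = 0.24260.
P(Machine 3 | defective) = 0.01470 / 0.24260 = 0.061.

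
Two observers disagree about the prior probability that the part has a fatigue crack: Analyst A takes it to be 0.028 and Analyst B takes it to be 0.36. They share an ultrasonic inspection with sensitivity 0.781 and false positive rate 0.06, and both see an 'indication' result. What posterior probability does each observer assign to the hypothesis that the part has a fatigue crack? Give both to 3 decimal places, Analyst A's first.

Analyst A: 0.273; Analyst B: 0.880

The likelihood ratio for an 'indication' result is 0.781/0.06 = 13.017.
Analyst A: prior odds 0.028/0.972 = 0.028807; posterior odds 0.37497; posterior probability 0.273.
Analyst B: prior odds 0.36/0.64 = 0.56250; posterior odds 7.3219; posterior probability 0.880.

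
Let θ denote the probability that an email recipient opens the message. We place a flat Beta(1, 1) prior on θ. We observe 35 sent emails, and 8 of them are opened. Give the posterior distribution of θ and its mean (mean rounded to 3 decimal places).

Posterior: Beta(9, 28); mean ≈ 0.243

Observing 8 successes and 27 failures updates Beta(1, 1) by adding the success and failure counts to the two shape parameters: α = 1+8 = 9, β = 1+27 = 28.
Posterior mean = α/(α+β) = 9/37 = 0.243.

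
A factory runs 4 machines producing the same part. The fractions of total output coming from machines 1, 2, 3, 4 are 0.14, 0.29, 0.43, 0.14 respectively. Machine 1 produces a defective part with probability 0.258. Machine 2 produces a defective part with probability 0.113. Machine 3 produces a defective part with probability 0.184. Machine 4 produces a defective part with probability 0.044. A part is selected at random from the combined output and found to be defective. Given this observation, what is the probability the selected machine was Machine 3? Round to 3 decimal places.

Tabulate prior·likelihood by source: [1] prior 0.14, lik 0.258, product 0.03612; [2] prior 0.29, lik 0.113, product 0.03277; [3] prior 0.43, lik 0.184, product 0.07912; [4] prior 0.14, lik 0.044, product 0.006160.
Normalizing constant = 0.15417; the posterior for Machine 3 is its product over the sum, 0.07912/0.15417 = 0.513.

Posterior probability ≈ 0.513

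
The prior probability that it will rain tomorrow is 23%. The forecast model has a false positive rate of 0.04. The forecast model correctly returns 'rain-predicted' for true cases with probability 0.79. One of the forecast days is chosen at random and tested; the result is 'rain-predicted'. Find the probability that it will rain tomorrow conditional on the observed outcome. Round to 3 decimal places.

P(H | E) ≈ 0.855

Write H for 'it will rain tomorrow'. Prior odds H:¬H = 0.23/0.77 = 0.29870. For the 'rain-predicted' outcome, the likelihood ratio is 0.79/0.04 = 19.750.
Posterior odds = 0.29870 × 19.750 = 5.8994, so P(H|E) = 5.8994/(1+5.8994) = 0.855.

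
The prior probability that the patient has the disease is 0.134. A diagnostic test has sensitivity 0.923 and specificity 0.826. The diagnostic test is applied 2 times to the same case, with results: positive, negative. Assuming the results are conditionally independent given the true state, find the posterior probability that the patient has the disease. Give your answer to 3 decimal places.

Posterior P(H) ≈ 0.071

With H the event that the patient has the disease, the joint likelihood of the observed sequence is P(data|H) = 0.923·0.077 = 0.071071 and P(data|¬H) = 0.174·0.826 = 0.14372.
Bayes: P(H|data) = 0.134·0.071071 / (0.134·0.071071 + 0.866·0.14372) = 0.0095235/0.13399 = 0.0711.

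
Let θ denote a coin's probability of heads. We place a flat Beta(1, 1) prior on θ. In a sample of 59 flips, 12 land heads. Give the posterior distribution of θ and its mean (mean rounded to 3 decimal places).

The binomial likelihood is conjugate to the Beta prior: with 12 successes and 47 failures, the posterior is Beta(1+12, 1+47) = Beta(13, 48).
Posterior mean = α/(α+β) = 13/61 = 0.213.

Posterior: Beta(13, 48); mean ≈ 0.213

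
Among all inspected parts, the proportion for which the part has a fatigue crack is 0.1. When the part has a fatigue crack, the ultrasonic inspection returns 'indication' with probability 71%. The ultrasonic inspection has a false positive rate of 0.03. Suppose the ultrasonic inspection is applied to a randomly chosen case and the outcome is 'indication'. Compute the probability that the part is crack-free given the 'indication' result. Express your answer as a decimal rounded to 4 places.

P(¬H | E) ≈ 0.2755

Let H be the event that the part has a fatigue crack. P(H) = 0.1, so P(¬H) = 0.9. With E the 'indication' result, P(E|H) = 0.71 and P(E|¬H) = 0.03.
P(E) = 0.71·0.1 + 0.03·0.9 = 0.071000 + 0.027000 = 0.098000.
By Bayes' theorem, P(H|E) = 0.071000 / 0.098000 = 0.7245. Hence P(¬H|E) = 1 − 0.7245 = 0.2755.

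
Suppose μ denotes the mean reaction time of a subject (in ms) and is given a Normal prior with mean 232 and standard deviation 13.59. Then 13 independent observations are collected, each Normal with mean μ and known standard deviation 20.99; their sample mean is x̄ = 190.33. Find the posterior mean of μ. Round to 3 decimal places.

Posterior mean ≈ 196.791

Prior precision 1/τ₀² = 1/13.59² = 0.00541453; data precision n/σ² = 13/20.99² = 0.0295066.
Posterior precision = 0.00541453 + 0.0295066 = 0.0349211.
Posterior mean = (0.00541453·232 + 0.0295066·190.33) / 0.0349211 = 196.791.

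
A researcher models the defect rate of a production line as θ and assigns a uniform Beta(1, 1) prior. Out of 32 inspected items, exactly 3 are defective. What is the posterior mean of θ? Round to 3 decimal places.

Posterior mean ≈ 0.118

The binomial likelihood is conjugate to the Beta prior: with 3 successes and 29 failures, the posterior is Beta(1+3, 1+29) = Beta(4, 30).
Posterior mean = α/(α+β) = 4/34 = 0.118.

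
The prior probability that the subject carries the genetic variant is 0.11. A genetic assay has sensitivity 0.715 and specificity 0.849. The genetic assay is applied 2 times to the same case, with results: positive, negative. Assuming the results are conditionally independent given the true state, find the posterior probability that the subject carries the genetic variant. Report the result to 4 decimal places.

With H the event that the subject carries the genetic variant, the joint likelihood of the observed sequence is P(data|H) = 0.715·0.285 = 0.20377 and P(data|¬H) = 0.151·0.849 = 0.12820.
Bayes: P(H|data) = 0.11·0.20377 / (0.11·0.20377 + 0.89·0.12820) = 0.022415/0.13651 = 0.1642.

Posterior P(H) ≈ 0.1642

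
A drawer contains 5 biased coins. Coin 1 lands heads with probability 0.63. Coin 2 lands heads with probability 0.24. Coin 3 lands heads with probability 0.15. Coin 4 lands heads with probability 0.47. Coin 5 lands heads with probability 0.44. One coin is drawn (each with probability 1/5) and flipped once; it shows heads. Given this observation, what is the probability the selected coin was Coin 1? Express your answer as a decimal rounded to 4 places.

Posterior probability ≈ 0.3264

Tabulate prior·likelihood by source: [1] prior 0.2, lik 0.63, product 0.1260; [2] prior 0.2, lik 0.24, product 0.04800; [3] prior 0.2, lik 0.15, product 0.03000; [4] prior 0.2, lik 0.47, product 0.09400; [5] prior 0.2, lik 0.44, product 0.08800.
Normalizing constant = 0.38600; the posterior for Coin 1 is its product over the sum, 0.1260/0.38600 = 0.3264.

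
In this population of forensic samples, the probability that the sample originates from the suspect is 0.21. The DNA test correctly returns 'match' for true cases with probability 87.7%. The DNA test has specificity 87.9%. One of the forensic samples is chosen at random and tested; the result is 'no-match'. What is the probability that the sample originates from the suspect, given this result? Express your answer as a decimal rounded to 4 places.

P(H | E) ≈ 0.0359

Write H for 'the sample originates from the suspect'. Prior odds H:¬H = 0.21/0.79 = 0.26582. For the 'no-match' outcome, the likelihood ratio is 0.123/0.879 = 0.13993.
Posterior odds = 0.26582 × 0.13993 = 0.037197, so P(H|E) = 0.037197/(1+0.037197) = 0.0359.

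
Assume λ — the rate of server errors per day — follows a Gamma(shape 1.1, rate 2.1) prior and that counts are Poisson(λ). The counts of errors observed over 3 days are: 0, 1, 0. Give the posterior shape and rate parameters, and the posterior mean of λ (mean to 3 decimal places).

The Poisson likelihood adds the total count to the shape and the number of exposure periods to the rate. Here ∑xᵢ = 1 and n = 3, so shape 1.1→2.1 and rate 2.1→5.1.
E[λ | data] = 2.1/5.1 = 0.412.

Posterior: Gamma(shape=2.1, rate=5.1); mean ≈ 0.412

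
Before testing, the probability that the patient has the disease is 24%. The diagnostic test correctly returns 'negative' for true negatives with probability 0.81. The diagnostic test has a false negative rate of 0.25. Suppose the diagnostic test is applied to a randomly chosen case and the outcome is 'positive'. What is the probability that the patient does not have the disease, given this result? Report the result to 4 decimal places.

P(¬H | E) ≈ 0.4451

Write H for 'the patient has the disease'. Prior odds H:¬H = 0.24/0.76 = 0.31579. For the 'positive' outcome, the likelihood ratio is 0.75/0.19 = 3.9474.
Posterior odds = 0.31579 × 3.9474 = 1.2465, so P(H|E) = 1.2465/(1+1.2465) = 0.5549. Then P(¬H|E) = 1 − 0.5549 = 0.4451.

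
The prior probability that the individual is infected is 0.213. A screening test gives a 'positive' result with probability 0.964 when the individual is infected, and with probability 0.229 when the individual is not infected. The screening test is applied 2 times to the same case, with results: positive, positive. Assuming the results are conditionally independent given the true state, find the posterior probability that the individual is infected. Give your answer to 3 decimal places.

Let H be the event that the individual is infected; start with P(H) = 0.213. P('positive'|H) = 0.964, P('positive'|¬H) = 0.229.
Update on result 1 ('positive'): P(H) ← 0.964·0.2130 / (0.964·0.2130 + 0.229·0.7870) = 0.20533/0.38555 = 0.5326.
Update on result 2 ('positive'): P(H) ← 0.964·0.5326 / (0.964·0.5326 + 0.229·0.4674) = 0.51339/0.62043 = 0.8275.

Posterior P(H) ≈ 0.827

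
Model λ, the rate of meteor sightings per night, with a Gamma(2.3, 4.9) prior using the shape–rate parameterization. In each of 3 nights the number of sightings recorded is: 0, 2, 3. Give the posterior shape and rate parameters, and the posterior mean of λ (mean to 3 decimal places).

Posterior: Gamma(shape=7.3, rate=7.9); mean ≈ 0.924

Total count ∑xᵢ = 5 over n = 3 nights.
Gamma is conjugate to the Poisson likelihood: posterior is Gamma(shape = 2.3+5 = 7.3, rate = 4.9+3 = 7.9).
E[λ | data] = 7.3/7.9 = 0.924.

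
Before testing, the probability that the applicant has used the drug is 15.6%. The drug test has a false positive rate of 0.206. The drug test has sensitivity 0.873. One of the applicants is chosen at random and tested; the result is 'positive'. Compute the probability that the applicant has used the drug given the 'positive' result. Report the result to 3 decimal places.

Write H for 'the applicant has used the drug'. Prior odds H:¬H = 0.156/0.844 = 0.18483. For the 'positive' outcome, the likelihood ratio is 0.873/0.206 = 4.2379.
Posterior odds = 0.18483 × 4.2379 = 0.78330, so P(H|E) = 0.78330/(1+0.78330) = 0.439.

P(H | E) ≈ 0.439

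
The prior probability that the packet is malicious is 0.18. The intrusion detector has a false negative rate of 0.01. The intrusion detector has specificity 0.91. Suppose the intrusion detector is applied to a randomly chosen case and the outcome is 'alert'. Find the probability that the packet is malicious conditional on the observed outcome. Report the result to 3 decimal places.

Write H for 'the packet is malicious'. Prior odds H:¬H = 0.18/0.82 = 0.21951. For the 'alert' outcome, the likelihood ratio is 0.99/0.09 = 11.000.
Posterior odds = 0.21951 × 11.000 = 2.4146, so P(H|E) = 2.4146/(1+2.4146) = 0.707.

P(H | E) ≈ 0.707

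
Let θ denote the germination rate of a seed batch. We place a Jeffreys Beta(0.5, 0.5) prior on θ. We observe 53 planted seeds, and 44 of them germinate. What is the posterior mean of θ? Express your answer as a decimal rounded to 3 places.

Posterior mean ≈ 0.824

The binomial likelihood is conjugate to the Beta prior: with 44 successes and 9 failures, the posterior is Beta(0.5+44, 0.5+9) = Beta(44.5, 9.5).
E[θ | data] = 44.5/(44.5+9.5) = 0.824.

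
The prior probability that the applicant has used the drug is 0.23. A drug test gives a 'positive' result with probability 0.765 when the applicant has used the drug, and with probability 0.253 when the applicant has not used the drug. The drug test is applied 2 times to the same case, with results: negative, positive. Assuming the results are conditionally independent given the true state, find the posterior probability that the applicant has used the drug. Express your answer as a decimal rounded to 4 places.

With H the event that the applicant has used the drug, the joint likelihood of the observed sequence is P(data|H) = 0.235·0.765 = 0.17977 and P(data|¬H) = 0.747·0.253 = 0.18899.
Bayes: P(H|data) = 0.23·0.17977 / (0.23·0.17977 + 0.77·0.18899) = 0.041348/0.18687 = 0.2213.

Posterior P(H) ≈ 0.2213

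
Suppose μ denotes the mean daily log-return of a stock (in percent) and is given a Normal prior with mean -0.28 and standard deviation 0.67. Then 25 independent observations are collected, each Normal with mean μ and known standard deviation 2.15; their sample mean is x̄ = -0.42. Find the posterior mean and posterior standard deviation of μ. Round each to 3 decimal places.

With known σ, the Normal prior is conjugate. Weight on the data is w = (n/σ²)/(n/σ² + 1/τ₀²) = 5.40833/(5.40833+2.22767) = 0.70827.
Posterior mean = w·x̄ + (1−w)·μ₀ = 0.70827·-0.42 + 0.29173·-0.28 = -0.379. Posterior variance = 1/(5.40833+2.22767) = 0.130959, so SD = 0.362.

Posterior mean ≈ -0.379; posterior SD ≈ 0.362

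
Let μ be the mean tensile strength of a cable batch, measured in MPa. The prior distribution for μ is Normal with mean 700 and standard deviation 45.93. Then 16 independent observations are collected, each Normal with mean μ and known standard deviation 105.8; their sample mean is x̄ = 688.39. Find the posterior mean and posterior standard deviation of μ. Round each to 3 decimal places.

With known σ, the Normal prior is conjugate. Weight on the data is w = (n/σ²)/(n/σ² + 1/τ₀²) = 0.00142938/(0.00142938+0.00047403) = 0.75096.
Posterior mean = w·x̄ + (1−w)·μ₀ = 0.75096·688.39 + 0.24904·700 = 691.281. Posterior variance = 1/(0.00142938+0.00047403) = 525.372, so SD = 22.921.

Posterior mean ≈ 691.281; posterior SD ≈ 22.921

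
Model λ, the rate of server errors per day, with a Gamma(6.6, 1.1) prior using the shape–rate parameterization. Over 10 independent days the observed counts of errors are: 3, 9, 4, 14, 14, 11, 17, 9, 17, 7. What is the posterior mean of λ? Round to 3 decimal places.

The Poisson likelihood adds the total count to the shape and the number of exposure periods to the rate. Here ∑xᵢ = 105 and n = 10, so shape 6.6→111.6 and rate 1.1→11.1.
E[λ | data] = 111.6/11.1 = 10.054.

Posterior mean ≈ 10.054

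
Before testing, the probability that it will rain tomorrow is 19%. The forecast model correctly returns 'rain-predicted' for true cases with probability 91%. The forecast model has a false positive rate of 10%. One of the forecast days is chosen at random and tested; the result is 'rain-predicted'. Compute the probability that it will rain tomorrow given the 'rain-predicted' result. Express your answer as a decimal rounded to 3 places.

P(H | E) ≈ 0.681

Let H be the event that it will rain tomorrow. P(H) = 0.19, so P(¬H) = 0.81. With E the 'rain-predicted' result, P(E|H) = 0.91 and P(E|¬H) = 0.1.
P(E) = 0.91·0.19 + 0.1·0.81 = 0.17290 + 0.081000 = 0.25390.
By Bayes' theorem, P(H|E) = 0.17290 / 0.25390 = 0.681.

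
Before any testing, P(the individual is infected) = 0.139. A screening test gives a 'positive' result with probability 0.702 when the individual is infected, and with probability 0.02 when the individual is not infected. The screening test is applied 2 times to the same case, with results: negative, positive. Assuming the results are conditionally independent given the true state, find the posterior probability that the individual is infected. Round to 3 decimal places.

Posterior P(H) ≈ 0.633

With H the event that the individual is infected, the joint likelihood of the observed sequence is P(data|H) = 0.298·0.702 = 0.20920 and P(data|¬H) = 0.98·0.02 = 0.019600.
Bayes: P(H|data) = 0.139·0.20920 / (0.139·0.20920 + 0.861·0.019600) = 0.029078/0.045954 = 0.6328.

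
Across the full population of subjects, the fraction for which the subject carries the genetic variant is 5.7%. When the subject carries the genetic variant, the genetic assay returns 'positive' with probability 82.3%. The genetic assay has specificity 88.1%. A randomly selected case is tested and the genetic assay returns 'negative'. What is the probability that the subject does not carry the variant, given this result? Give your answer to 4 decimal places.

P(¬H | E) ≈ 0.9880

Let H be the event that the subject carries the genetic variant. P(H) = 0.057, so P(¬H) = 0.943. With E the 'negative' result, P(E|H) = 0.177 and P(E|¬H) = 0.881.
P(E) = 0.177·0.057 + 0.881·0.943 = 0.010089 + 0.83078 = 0.84087.
By Bayes' theorem, P(H|E) = 0.010089 / 0.84087 = 0.0120. Hence P(¬H|E) = 1 − 0.0120 = 0.9880.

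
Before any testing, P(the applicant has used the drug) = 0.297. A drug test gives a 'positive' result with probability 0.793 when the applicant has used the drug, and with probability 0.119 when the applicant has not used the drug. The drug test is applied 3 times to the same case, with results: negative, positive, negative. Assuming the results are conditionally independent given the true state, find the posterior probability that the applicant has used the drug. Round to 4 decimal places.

Posterior P(H) ≈ 0.1345

With H the event that the applicant has used the drug, the joint likelihood of the observed sequence is P(data|H) = 0.207·0.793·0.207 = 0.033979 and P(data|¬H) = 0.881·0.119·0.881 = 0.092363.
Bayes: P(H|data) = 0.297·0.033979 / (0.297·0.033979 + 0.703·0.092363) = 0.010092/0.075023 = 0.1345.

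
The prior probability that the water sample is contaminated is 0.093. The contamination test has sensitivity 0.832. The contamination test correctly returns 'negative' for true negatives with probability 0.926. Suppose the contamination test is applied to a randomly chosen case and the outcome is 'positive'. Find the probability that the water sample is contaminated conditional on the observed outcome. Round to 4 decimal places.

P(H | E) ≈ 0.5355

Let H be the event that the water sample is contaminated. P(H) = 0.093, so P(¬H) = 0.907. With E the 'positive' result, P(E|H) = 0.832 and P(E|¬H) = 0.074.
P(E) = 0.832·0.093 + 0.074·0.907 = 0.077376 + 0.067118 = 0.14449.
By Bayes' theorem, P(H|E) = 0.077376 / 0.14449 = 0.5355.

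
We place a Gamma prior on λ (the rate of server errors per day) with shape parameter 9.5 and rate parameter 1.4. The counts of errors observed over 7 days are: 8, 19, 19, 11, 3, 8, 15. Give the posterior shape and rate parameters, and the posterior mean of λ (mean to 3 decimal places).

Posterior: Gamma(shape=92.5, rate=8.4); mean ≈ 11.012

The Poisson likelihood adds the total count to the shape and the number of exposure periods to the rate. Here ∑xᵢ = 83 and n = 7, so shape 9.5→92.5 and rate 1.4→8.4.
Posterior mean = shape/rate = 92.5/8.4 = 11.012.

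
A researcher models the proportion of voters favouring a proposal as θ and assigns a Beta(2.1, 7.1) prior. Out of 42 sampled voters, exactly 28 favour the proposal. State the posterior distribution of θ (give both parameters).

The binomial likelihood is conjugate to the Beta prior: with 28 successes and 14 failures, the posterior is Beta(2.1+28, 7.1+14) = Beta(30.1, 21.1).

Posterior: Beta(30.1, 21.1)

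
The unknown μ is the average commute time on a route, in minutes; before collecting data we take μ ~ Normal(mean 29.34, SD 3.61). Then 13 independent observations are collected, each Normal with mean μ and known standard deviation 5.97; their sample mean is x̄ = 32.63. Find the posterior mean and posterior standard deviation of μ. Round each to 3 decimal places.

With known σ, the Normal prior is conjugate. Weight on the data is w = (n/σ²)/(n/σ² + 1/τ₀²) = 0.364749/(0.364749+0.0767336) = 0.82619.
Posterior mean = w·x̄ + (1−w)·μ₀ = 0.82619·32.63 + 0.17381·29.34 = 32.058. Posterior variance = 1/(0.364749+0.0767336) = 2.26509, so SD = 1.505.

Posterior mean ≈ 32.058; posterior SD ≈ 1.505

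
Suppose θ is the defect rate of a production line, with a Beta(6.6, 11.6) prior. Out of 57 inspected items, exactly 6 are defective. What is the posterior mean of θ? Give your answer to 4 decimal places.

Posterior mean ≈ 0.1676

Observing 6 successes and 51 failures updates Beta(6.6, 11.6) by adding the success and failure counts to the two shape parameters: α = 6.6+6 = 12.6, β = 11.6+51 = 62.6.
Posterior mean = α/(α+β) = 12.6/75.2 = 0.1676.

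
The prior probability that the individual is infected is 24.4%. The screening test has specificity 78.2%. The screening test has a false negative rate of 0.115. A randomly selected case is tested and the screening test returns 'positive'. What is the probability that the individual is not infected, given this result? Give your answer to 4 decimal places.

Let H be the event that the individual is infected. P(H) = 0.244, so P(¬H) = 0.756. With E the 'positive' result, P(E|H) = 0.885 and P(E|¬H) = 0.218.
P(E) = 0.885·0.244 + 0.218·0.756 = 0.21594 + 0.16481 = 0.38075.
By Bayes' theorem, P(H|E) = 0.21594 / 0.38075 = 0.5671. Hence P(¬H|E) = 1 − 0.5671 = 0.4329.

P(¬H | E) ≈ 0.4329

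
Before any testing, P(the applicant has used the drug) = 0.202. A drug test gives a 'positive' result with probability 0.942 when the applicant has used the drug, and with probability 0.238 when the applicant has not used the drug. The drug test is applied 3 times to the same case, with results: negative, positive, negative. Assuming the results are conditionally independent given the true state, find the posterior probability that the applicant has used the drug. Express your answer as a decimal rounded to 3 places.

Posterior P(H) ≈ 0.006

With H the event that the applicant has used the drug, the joint likelihood of the observed sequence is P(data|H) = 0.058·0.942·0.058 = 0.0031689 and P(data|¬H) = 0.762·0.238·0.762 = 0.13819.
Bayes: P(H|data) = 0.202·0.0031689 / (0.202·0.0031689 + 0.798·0.13819) = 0.00064012/0.11092 = 0.0058.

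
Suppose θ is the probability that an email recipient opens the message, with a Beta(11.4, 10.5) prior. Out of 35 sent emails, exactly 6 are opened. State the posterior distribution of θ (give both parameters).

The binomial likelihood is conjugate to the Beta prior: with 6 successes and 29 failures, the posterior is Beta(11.4+6, 10.5+29) = Beta(17.4, 39.5).

Posterior: Beta(17.4, 39.5)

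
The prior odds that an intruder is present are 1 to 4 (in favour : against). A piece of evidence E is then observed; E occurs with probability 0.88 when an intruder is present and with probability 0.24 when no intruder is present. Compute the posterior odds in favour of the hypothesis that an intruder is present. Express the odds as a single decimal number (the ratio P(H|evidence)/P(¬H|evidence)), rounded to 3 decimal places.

Prior odds = 1/4 = 0.25000. In log-odds, ln(0.25000) = -1.3863.
Add log likelihood ratio: ln(3.6667) = 1.2993.
Posterior log-odds = -0.087011, so posterior odds = exp(-0.087011) = 0.91667.

Posterior odds ≈ 0.917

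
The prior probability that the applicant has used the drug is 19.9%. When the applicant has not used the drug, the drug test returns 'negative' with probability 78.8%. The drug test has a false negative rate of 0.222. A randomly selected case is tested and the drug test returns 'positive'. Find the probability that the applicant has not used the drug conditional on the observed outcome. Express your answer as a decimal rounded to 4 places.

P(¬H | E) ≈ 0.5231

Let H be the event that the applicant has used the drug. P(H) = 0.199, so P(¬H) = 0.801. With E the 'positive' result, P(E|H) = 0.778 and P(E|¬H) = 0.212.
P(E) = 0.778·0.199 + 0.212·0.801 = 0.15482 + 0.16981 = 0.32463.
By Bayes' theorem, P(H|E) = 0.15482 / 0.32463 = 0.4769. Hence P(¬H|E) = 1 − 0.4769 = 0.5231.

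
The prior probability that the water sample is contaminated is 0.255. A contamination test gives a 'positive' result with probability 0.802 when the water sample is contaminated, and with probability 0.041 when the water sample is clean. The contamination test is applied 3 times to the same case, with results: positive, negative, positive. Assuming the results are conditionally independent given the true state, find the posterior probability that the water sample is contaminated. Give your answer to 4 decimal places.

Let H be the event that the water sample is contaminated; start with P(H) = 0.255. P('positive'|H) = 0.802, P('positive'|¬H) = 0.041.
Update on result 1 ('positive'): P(H) ← 0.802·0.2550 / (0.802·0.2550 + 0.041·0.7450) = 0.20451/0.23506 = 0.8701.
Update on result 2 ('negative'): P(H) ← 0.198·0.8701 / (0.198·0.8701 + 0.959·0.1299) = 0.17227/0.29689 = 0.5802.
Update on result 3 ('positive'): P(H) ← 0.802·0.5802 / (0.802·0.5802 + 0.041·0.4198) = 0.46536/0.48257 = 0.9643.

Posterior P(H) ≈ 0.9643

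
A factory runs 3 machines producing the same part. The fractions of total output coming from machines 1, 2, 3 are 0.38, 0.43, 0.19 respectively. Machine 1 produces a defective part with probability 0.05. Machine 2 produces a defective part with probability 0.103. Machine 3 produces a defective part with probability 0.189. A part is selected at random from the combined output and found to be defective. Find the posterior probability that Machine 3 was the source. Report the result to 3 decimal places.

P(defective|M1) = 0.05; P(defective|M2) = 0.103; P(defective|M3) = 0.189.
Prior × likelihood for each source: 0.38·0.05=0.01900, 0.43·0.103=0.04429, 0.19·0.189=0.03591. Summing gives P(defective) = 0.099200.
P(Machine 3 | defective) = 0.03591 / 0.099200 = 0.362.

Posterior probability ≈ 0.362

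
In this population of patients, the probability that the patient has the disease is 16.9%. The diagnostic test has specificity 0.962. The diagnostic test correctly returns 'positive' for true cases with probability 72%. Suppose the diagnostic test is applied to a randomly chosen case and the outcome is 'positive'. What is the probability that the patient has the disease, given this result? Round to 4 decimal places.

P(H | E) ≈ 0.7940

Let H be the event that the patient has the disease. P(H) = 0.169, so P(¬H) = 0.831. With E the 'positive' result, P(E|H) = 0.72 and P(E|¬H) = 0.038.
P(E) = 0.72·0.169 + 0.038·0.831 = 0.12168 + 0.031578 = 0.15326.
By Bayes' theorem, P(H|E) = 0.12168 / 0.15326 = 0.7940.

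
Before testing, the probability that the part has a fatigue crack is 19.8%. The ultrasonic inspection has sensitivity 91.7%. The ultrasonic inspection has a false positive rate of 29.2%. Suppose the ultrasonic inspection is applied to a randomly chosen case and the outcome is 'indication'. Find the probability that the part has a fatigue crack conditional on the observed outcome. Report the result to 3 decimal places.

Write H for 'the part has a fatigue crack'. Prior odds H:¬H = 0.198/0.802 = 0.24688. For the 'indication' outcome, the likelihood ratio is 0.917/0.292 = 3.1404.
Posterior odds = 0.24688 × 3.1404 = 0.77531, so P(H|E) = 0.77531/(1+0.77531) = 0.437.

P(H | E) ≈ 0.437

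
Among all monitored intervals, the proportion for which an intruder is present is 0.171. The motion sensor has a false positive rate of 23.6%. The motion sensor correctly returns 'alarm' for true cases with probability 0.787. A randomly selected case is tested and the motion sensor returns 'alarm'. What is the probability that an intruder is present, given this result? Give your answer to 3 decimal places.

Let H be the event that an intruder is present. P(H) = 0.171, so P(¬H) = 0.829. With E the 'alarm' result, P(E|H) = 0.787 and P(E|¬H) = 0.236.
P(E) = 0.787·0.171 + 0.236·0.829 = 0.13458 + 0.19564 = 0.33022.
By Bayes' theorem, P(H|E) = 0.13458 / 0.33022 = 0.408.

P(H | E) ≈ 0.408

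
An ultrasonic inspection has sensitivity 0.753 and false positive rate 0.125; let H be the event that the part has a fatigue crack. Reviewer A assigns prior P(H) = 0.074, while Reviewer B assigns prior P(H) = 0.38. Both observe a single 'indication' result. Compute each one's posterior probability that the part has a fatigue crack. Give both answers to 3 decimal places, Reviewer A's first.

The likelihood ratio for an 'indication' result is 0.753/0.125 = 6.0240.
Reviewer A: prior odds 0.074/0.926 = 0.079914; posterior odds 0.48140; posterior probability 0.325.
Reviewer B: prior odds 0.38/0.62 = 0.61290; posterior odds 3.6921; posterior probability 0.787.

Reviewer A: 0.325; Reviewer B: 0.787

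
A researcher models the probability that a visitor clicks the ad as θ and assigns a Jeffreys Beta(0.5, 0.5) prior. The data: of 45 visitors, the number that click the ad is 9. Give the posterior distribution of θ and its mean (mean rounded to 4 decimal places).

The binomial likelihood is conjugate to the Beta prior: with 9 successes and 36 failures, the posterior is Beta(0.5+9, 0.5+36) = Beta(9.5, 36.5).
E[θ | data] = 9.5/(9.5+36.5) = 0.2065.

Posterior: Beta(9.5, 36.5); mean ≈ 0.2065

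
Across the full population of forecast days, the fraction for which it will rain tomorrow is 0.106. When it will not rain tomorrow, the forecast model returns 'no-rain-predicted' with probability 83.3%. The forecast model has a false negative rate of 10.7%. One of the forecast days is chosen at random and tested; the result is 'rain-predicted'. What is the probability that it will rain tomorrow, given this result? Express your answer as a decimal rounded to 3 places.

P(H | E) ≈ 0.388

Let H be the event that it will rain tomorrow. P(H) = 0.106, so P(¬H) = 0.894. With E the 'rain-predicted' result, P(E|H) = 0.893 and P(E|¬H) = 0.167.
P(E) = 0.893·0.106 + 0.167·0.894 = 0.094658 + 0.14930 = 0.24396.
By Bayes' theorem, P(H|E) = 0.094658 / 0.24396 = 0.388.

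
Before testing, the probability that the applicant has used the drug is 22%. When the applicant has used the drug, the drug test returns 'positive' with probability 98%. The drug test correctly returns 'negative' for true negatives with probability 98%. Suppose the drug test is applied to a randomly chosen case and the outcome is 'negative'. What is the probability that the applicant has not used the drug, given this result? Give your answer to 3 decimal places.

P(¬H | E) ≈ 0.994

Write H for 'the applicant has used the drug'. Prior odds H:¬H = 0.22/0.78 = 0.28205. For the 'negative' outcome, the likelihood ratio is 0.02/0.98 = 0.020408.
Posterior odds = 0.28205 × 0.020408 = 0.0057561, so P(H|E) = 0.0057561/(1+0.0057561) = 0.006. Then P(¬H|E) = 1 − 0.006 = 0.994.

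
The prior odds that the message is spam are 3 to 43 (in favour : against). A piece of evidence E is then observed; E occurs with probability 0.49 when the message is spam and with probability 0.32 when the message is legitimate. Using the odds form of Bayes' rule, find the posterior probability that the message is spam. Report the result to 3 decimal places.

Posterior probability ≈ 0.097

Prior odds = 3/43 = 0.069767.
Likelihood ratio for E = 0.49/0.32 = 1.5312.
Posterior odds = prior odds × LR = 0.10683.
Posterior probability = odds/(1+odds) = 0.10683/1.1068 = 0.097.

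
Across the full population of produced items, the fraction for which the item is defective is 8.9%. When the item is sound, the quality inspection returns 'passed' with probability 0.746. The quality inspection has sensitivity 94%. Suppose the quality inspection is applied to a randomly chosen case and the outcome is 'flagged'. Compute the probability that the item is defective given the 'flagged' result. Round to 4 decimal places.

P(H | E) ≈ 0.2655

Write H for 'the item is defective'. Prior odds H:¬H = 0.089/0.911 = 0.097695. For the 'flagged' outcome, the likelihood ratio is 0.94/0.254 = 3.7008.
Posterior odds = 0.097695 × 3.7008 = 0.36155, so P(H|E) = 0.36155/(1+0.36155) = 0.2655.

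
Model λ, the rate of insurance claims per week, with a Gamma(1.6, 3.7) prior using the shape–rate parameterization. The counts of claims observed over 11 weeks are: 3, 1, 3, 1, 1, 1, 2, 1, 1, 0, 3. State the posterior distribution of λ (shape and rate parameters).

Posterior: Gamma(shape=18.6, rate=14.7)

The Poisson likelihood adds the total count to the shape and the number of exposure periods to the rate. Here ∑xᵢ = 17 and n = 11, so shape 1.6→18.6 and rate 3.7→14.7.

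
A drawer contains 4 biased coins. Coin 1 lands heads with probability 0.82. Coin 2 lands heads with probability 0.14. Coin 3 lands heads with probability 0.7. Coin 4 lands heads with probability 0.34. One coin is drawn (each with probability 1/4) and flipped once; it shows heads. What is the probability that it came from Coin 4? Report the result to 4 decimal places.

P(heads|C1) = 0.82; P(heads|C2) = 0.14; P(heads|C3) = 0.7; P(heads|C4) = 0.34.
Prior × likelihood for each source: 0.25·0.82=0.2050, 0.25·0.14=0.03500, 0.25·0.7=0.1750, 0.25·0.34=0.08500. Summing gives P(heads) = 0.50000.
P(Coin 4 | heads) = 0.08500 / 0.50000 = 0.1700.

Posterior probability ≈ 0.1700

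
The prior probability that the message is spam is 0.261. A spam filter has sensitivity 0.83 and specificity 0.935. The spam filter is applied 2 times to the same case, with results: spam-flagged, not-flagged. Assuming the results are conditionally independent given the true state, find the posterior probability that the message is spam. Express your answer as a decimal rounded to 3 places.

Let H be the event that the message is spam; start with P(H) = 0.261. P('spam-flagged'|H) = 0.83, P('spam-flagged'|¬H) = 0.065.
Update on result 1 ('spam-flagged'): P(H) ← 0.83·0.2610 / (0.83·0.2610 + 0.065·0.7390) = 0.21663/0.26466 = 0.8185.
Update on result 2 ('not-flagged'): P(H) ← 0.17·0.8185 / (0.17·0.8185 + 0.935·0.1815) = 0.13915/0.30884 = 0.4505.

Posterior P(H) ≈ 0.451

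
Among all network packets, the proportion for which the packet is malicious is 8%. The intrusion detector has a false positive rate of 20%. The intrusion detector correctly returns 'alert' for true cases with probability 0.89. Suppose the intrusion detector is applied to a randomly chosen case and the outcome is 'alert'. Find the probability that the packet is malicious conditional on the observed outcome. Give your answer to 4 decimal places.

P(H | E) ≈ 0.2790

Write H for 'the packet is malicious'. Prior odds H:¬H = 0.08/0.92 = 0.086957. For the 'alert' outcome, the likelihood ratio is 0.89/0.2 = 4.4500.
Posterior odds = 0.086957 × 4.4500 = 0.38696, so P(H|E) = 0.38696/(1+0.38696) = 0.2790.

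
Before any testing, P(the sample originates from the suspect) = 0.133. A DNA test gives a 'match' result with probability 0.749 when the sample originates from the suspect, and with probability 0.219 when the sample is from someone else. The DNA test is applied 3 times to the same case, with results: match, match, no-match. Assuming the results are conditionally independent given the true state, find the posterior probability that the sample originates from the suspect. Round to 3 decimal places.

With H the event that the sample originates from the suspect, the joint likelihood of the observed sequence is P(data|H) = 0.749·0.749·0.251 = 0.14081 and P(data|¬H) = 0.219·0.219·0.781 = 0.037458.
Bayes: P(H|data) = 0.133·0.14081 / (0.133·0.14081 + 0.867·0.037458) = 0.018728/0.051204 = 0.3658.

Posterior P(H) ≈ 0.366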